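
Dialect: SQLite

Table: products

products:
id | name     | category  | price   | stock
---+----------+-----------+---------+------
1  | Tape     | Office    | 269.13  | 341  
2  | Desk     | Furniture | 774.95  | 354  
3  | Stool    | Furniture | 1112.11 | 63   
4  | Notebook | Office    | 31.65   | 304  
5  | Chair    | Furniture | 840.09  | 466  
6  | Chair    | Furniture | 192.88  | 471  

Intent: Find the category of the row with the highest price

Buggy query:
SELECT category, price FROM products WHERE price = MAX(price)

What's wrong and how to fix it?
Bug: WHERE is evaluated per row; an aggregate over the whole table isn't defined there

Fix: Wrap MAX in a scalar subquery so WHERE compares against a single value

Corrected query:
SELECT category, price FROM products WHERE price = (SELECT MAX(price) FROM products)

Result:
category  | price  
----------+--------
Furniture | 1112.11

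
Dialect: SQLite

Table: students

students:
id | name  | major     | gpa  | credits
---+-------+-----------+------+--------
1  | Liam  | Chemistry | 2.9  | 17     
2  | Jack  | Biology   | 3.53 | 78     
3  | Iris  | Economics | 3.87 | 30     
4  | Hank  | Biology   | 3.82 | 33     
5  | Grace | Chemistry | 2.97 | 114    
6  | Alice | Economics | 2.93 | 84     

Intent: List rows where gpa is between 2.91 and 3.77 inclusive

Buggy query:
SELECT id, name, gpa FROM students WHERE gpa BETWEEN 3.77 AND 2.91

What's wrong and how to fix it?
Bug: The bounds are reversed; BETWEEN a AND b requires a <= b to match anything

Fix: Swap the bounds so the smaller value comes first

Corrected query:
SELECT id, name, gpa FROM students WHERE gpa BETWEEN 2.91 AND 3.77

Result:
id | name  | gpa 
---+-------+-----
2  | Jack  | 3.53
5  | Grace | 2.97
6  | Alice | 2.93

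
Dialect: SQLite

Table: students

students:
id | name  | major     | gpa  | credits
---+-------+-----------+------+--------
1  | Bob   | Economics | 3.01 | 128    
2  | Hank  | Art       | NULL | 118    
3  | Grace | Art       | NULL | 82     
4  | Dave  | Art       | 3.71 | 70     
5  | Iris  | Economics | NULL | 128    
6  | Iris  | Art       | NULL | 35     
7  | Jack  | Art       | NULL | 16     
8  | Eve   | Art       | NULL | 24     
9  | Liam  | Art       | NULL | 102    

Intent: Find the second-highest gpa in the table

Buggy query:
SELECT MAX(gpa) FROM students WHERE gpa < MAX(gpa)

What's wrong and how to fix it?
Bug: The inner MAX is an aggregate inside WHERE, which is not allowed

Fix: Put the inner MAX in a scalar subquery

Corrected query:
SELECT MAX(gpa) FROM students WHERE gpa < (SELECT MAX(gpa) FROM students)

Result:
MAX(gpa)
--------
3.01    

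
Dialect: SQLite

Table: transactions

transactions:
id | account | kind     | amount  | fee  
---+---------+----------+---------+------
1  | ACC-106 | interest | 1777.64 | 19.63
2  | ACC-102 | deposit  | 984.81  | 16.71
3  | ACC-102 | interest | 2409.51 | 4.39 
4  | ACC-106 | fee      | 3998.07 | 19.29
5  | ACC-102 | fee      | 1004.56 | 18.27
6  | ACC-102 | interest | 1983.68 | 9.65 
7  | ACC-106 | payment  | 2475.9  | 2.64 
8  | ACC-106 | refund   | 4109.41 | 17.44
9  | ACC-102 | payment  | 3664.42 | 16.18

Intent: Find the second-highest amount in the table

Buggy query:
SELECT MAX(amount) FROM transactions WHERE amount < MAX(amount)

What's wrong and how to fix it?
Bug: The inner MAX is an aggregate inside WHERE, which is not allowed

Fix: Put the inner MAX in a scalar subquery

Corrected query:
SELECT MAX(amount) FROM transactions WHERE amount < (SELECT MAX(amount) FROM transactions)

Result:
MAX(amount)
-----------
3998.07    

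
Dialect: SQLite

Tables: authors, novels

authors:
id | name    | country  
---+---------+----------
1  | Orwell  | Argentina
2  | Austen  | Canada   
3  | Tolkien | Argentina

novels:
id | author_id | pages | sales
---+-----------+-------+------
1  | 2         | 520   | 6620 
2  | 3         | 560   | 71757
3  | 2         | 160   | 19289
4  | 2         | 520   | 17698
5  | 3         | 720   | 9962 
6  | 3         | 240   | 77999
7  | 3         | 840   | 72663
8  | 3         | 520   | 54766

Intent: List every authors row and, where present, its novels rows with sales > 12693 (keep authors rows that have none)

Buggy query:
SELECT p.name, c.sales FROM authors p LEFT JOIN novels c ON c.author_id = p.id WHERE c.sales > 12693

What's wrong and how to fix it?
Bug: Filtering c.sales in WHERE discards the NULL rows produced by LEFT JOIN, turning it into an inner join

Fix: Put 'c.sales > 12693' in the JOIN's ON clause instead of WHERE

Corrected query:
SELECT p.name, c.sales FROM authors p LEFT JOIN novels c ON c.author_id = p.id AND c.sales > 12693

Result:
name    | sales
--------+------
Orwell  | NULL 
Austen  | 17698
Austen  | 19289
Tolkien | 54766
Tolkien | 71757
Tolkien | 72663
Tolkien | 77999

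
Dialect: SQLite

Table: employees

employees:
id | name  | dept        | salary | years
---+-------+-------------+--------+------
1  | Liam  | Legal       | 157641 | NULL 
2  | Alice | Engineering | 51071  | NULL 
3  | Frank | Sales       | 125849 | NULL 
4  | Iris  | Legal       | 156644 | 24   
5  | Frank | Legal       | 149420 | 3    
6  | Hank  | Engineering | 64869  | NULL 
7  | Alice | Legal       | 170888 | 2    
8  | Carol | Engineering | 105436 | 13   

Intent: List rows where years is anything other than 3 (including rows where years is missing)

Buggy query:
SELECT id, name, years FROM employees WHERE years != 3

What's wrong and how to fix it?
Bug: Inequality against NULL is unknown, not true; rows with NULL are dropped

Fix: Handle NULL separately with IS NULL alongside the inequality

Corrected query:
SELECT id, name, years FROM employees WHERE years != 3 OR years IS NULL

Result:
id | name  | years
---+-------+------
1  | Liam  | NULL 
2  | Alice | NULL 
3  | Frank | NULL 
4  | Iris  | 24   
6  | Hank  | NULL 
7  | Alice | 2    
8  | Carol | 13   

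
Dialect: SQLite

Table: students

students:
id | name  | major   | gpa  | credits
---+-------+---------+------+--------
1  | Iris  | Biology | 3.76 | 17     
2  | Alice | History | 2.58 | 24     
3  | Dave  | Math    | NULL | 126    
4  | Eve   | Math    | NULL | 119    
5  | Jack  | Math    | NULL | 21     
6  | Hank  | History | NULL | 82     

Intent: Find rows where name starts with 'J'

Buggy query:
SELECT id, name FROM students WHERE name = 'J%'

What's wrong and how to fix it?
Bug: Wildcards only work with LIKE; '=' treats '%' as a literal character

Fix: Use LIKE for wildcard pattern matching

Corrected query:
SELECT id, name FROM students WHERE name LIKE 'J%'

Result:
id | name
---+-----
5  | Jack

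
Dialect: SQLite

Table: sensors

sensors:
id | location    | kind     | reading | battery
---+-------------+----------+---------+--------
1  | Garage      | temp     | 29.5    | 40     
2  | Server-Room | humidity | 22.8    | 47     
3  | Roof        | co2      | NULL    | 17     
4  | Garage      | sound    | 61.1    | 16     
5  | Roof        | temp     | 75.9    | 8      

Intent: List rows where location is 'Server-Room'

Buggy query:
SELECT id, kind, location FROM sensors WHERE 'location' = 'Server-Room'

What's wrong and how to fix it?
Bug: 'location' in single quotes is a string literal, not the column; the comparison is literal-vs-literal and never true

Fix: Remove the quotes around the column name (or use double quotes for an identifier)

Corrected query:
SELECT id, kind, location FROM sensors WHERE location = 'Server-Room'

Result:
id | kind     | location   
---+----------+------------
2  | humidity | Server-Room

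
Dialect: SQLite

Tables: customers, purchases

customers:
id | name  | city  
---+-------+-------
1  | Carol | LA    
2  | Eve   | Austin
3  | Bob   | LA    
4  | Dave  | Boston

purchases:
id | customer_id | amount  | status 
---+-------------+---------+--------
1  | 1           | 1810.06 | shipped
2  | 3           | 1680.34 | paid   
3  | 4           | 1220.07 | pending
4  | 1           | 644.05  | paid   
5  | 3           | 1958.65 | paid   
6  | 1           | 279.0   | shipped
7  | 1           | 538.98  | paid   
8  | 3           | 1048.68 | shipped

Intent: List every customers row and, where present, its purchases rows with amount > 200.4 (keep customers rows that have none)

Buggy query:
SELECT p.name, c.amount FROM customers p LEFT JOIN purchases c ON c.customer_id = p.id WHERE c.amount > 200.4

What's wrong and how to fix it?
Bug: A WHERE condition on the right-hand table after LEFT JOIN drops unmatched parents

Fix: Put 'c.amount > 200.4' in the JOIN's ON clause instead of WHERE

Corrected query:
SELECT p.name, c.amount FROM customers p LEFT JOIN purchases c ON c.customer_id = p.id AND c.amount > 200.4

Result:
name  | amount 
------+--------
Carol | 279    
Carol | 538.98 
Carol | 644.05 
Carol | 1810.06
Eve   | NULL   
Bob   | 1048.68
Bob   | 1680.34
Bob   | 1958.65
Dave  | 1220.07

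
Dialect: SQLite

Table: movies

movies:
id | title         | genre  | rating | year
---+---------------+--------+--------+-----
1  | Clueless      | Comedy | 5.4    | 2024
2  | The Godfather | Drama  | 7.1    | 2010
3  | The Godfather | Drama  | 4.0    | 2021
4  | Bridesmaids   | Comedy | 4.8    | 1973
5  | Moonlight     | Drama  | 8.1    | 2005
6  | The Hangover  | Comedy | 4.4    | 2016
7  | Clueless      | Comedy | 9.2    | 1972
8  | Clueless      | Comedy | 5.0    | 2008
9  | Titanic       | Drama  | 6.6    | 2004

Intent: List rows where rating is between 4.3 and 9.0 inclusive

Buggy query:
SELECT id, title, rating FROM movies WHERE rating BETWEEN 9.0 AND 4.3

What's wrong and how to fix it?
Bug: BETWEEN expects the lower bound first; with 9.0 AND 4.3 the range is empty

Fix: Swap the bounds so the smaller value comes first

Corrected query:
SELECT id, title, rating FROM movies WHERE rating BETWEEN 4.3 AND 9.0

Result:
id | title         | rating
---+---------------+-------
1  | Clueless      | 5.4   
2  | The Godfather | 7.1   
4  | Bridesmaids   | 4.8   
5  | Moonlight     | 8.1   
6  | The Hangover  | 4.4   
8  | Clueless      | 5     
9  | Titanic       | 6.6   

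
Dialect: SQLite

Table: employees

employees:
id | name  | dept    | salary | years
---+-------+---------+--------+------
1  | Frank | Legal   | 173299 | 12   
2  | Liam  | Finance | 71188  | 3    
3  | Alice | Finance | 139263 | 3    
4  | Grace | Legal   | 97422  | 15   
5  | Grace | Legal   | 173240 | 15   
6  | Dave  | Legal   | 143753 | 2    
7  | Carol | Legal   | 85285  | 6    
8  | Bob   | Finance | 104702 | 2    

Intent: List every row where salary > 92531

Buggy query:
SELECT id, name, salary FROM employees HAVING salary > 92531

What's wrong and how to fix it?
Bug: HAVING filters the output of aggregation, but this query has no GROUP BY and no aggregate functions, so SQLite rejects it (HAVING clause on a non-aggregate query); the condition here is per row

Fix: Use WHERE for row-level filtering

Corrected query:
SELECT id, name, salary FROM employees WHERE salary > 92531

Result:
id | name  | salary
---+-------+-------
1  | Frank | 173299
3  | Alice | 139263
4  | Grace | 97422 
5  | Grace | 173240
6  | Dave  | 143753
8  | Bob   | 104702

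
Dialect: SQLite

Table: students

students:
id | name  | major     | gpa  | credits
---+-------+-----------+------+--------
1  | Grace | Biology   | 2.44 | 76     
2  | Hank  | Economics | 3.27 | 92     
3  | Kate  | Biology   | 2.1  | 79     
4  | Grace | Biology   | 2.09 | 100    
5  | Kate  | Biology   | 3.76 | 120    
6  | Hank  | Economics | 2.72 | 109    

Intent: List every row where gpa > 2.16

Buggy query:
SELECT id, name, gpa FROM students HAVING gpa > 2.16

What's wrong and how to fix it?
Bug: This is a non-aggregate query (no GROUP BY, no aggregates), so in SQLite the HAVING clause is invalid here; a row-level condition belongs in WHERE

Fix: Replace HAVING with WHERE since the condition applies to individual rows

Corrected query:
SELECT id, name, gpa FROM students WHERE gpa > 2.16

Result:
id | name  | gpa 
---+-------+-----
1  | Grace | 2.44
2  | Hank  | 3.27
5  | Kate  | 3.76
6  | Hank  | 2.72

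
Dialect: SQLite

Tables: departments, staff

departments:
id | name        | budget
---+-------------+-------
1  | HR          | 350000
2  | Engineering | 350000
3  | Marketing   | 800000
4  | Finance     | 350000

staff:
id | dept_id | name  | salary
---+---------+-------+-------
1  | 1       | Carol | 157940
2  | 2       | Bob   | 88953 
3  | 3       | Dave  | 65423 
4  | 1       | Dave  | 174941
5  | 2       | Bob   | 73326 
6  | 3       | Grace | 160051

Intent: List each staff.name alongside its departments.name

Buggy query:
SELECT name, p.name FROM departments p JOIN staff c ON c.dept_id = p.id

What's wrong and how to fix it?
Bug: 'name' exists in both joined tables, so the database can't tell which one is meant

Fix: Prefix ambiguous columns with the table alias

Corrected query:
SELECT c.name, p.name FROM departments p JOIN staff c ON c.dept_id = p.id

Result:
name  | name       
------+------------
Carol | HR         
Bob   | Engineering
Dave  | Marketing  
Dave  | HR         
Bob   | Engineering
Grace | Marketing  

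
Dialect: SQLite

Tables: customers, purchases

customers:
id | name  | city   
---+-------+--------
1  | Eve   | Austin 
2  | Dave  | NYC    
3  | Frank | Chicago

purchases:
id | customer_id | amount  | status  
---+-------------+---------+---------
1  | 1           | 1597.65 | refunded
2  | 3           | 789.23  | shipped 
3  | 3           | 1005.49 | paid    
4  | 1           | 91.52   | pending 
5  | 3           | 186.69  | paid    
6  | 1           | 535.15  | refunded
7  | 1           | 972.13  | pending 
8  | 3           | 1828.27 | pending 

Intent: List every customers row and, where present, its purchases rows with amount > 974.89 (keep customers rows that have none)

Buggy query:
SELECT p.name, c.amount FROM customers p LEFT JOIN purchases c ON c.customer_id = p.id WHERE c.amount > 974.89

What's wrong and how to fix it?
Bug: A WHERE condition on the right-hand table after LEFT JOIN drops unmatched parents

Fix: Put 'c.amount > 974.89' in the JOIN's ON clause instead of WHERE

Corrected query:
SELECT p.name, c.amount FROM customers p LEFT JOIN purchases c ON c.customer_id = p.id AND c.amount > 974.89

Result:
name  | amount 
------+--------
Eve   | 1597.65
Dave  | NULL   
Frank | 1005.49
Frank | 1828.27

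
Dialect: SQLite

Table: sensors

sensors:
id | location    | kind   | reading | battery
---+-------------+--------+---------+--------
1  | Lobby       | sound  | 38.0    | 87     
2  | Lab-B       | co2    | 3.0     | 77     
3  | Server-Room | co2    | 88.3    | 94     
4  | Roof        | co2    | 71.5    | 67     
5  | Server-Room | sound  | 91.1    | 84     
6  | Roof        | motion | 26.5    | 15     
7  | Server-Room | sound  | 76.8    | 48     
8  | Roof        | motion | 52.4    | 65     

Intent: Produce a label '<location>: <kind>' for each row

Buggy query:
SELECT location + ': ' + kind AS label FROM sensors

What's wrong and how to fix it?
Bug: SQLite uses || for string concatenation; + coerces text to numbers (yielding 0)

Fix: Replace + with || to concatenate text

Corrected query:
SELECT location || ': ' || kind AS label FROM sensors

Result:
label             
------------------
Lobby: sound      
Lab-B: co2        
Server-Room: co2  
Roof: co2         
Server-Room: sound
Roof: motion      
Server-Room: sound
Roof: motion      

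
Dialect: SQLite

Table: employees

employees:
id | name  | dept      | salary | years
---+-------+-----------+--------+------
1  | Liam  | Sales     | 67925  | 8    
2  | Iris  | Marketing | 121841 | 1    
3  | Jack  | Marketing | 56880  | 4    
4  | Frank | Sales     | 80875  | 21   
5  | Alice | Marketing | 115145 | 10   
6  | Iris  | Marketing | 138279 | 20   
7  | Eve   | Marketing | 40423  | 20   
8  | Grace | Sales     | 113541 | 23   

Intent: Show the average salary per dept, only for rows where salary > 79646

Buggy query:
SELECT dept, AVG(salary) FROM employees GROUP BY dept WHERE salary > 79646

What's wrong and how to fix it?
Bug: Row-level WHERE must come before GROUP BY in the clause order

Fix: Move the WHERE clause before GROUP BY

Corrected query:
SELECT dept, AVG(salary) FROM employees WHERE salary > 79646 GROUP BY dept

Result:
dept      | AVG(salary)  
----------+--------------
Marketing | 125088.333333
Sales     | 97208        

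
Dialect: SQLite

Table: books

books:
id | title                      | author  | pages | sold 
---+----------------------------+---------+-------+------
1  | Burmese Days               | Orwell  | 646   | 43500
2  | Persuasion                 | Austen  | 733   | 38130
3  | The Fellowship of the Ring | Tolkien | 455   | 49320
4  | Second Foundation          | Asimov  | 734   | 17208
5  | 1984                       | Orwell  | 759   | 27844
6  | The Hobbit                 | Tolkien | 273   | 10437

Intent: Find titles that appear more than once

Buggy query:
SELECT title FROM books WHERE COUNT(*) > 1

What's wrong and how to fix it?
Bug: COUNT(*) is an aggregate and cannot be used in WHERE

Fix: Group first, then use HAVING for the count condition

Corrected query:
SELECT title FROM books GROUP BY title HAVING COUNT(*) > 1

Result:
(no rows)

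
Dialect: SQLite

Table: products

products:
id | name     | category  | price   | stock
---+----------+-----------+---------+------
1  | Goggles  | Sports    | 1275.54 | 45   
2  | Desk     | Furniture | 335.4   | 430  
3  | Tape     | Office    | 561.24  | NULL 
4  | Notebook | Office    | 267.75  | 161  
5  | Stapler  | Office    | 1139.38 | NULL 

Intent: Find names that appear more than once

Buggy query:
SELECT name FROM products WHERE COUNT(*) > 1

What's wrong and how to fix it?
Bug: COUNT(*) is an aggregate and cannot be used in WHERE

Fix: Group first, then use HAVING for the count condition

Corrected query:
SELECT name FROM products GROUP BY name HAVING COUNT(*) > 1

Result:
(no rows)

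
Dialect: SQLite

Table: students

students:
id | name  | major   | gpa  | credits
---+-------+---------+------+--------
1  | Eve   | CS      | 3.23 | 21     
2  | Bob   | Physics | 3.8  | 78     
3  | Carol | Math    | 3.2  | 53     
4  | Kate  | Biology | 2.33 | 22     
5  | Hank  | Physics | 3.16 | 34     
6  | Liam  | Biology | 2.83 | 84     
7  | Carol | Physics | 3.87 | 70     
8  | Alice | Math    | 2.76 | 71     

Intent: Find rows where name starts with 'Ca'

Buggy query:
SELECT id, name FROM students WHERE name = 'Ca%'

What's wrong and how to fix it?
Bug: Wildcards only work with LIKE; '=' treats '%' as a literal character

Fix: Replace '=' with LIKE so 'Ca%' is treated as a pattern

Corrected query:
SELECT id, name FROM students WHERE name LIKE 'Ca%'

Result:
id | name 
---+------
3  | Carol
7  | Carol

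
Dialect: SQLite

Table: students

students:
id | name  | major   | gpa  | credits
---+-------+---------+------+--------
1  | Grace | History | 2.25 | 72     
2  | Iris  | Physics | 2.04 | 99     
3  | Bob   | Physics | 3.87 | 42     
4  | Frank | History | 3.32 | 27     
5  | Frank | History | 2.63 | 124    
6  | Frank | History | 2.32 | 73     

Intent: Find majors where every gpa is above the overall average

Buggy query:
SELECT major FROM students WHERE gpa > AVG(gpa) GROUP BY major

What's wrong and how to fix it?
Bug: AVG() is an aggregate; it can't sit directly in WHERE

Fix: Use a subquery for AVG and a HAVING MIN(...) filter so the condition holds for every row in the group

Corrected query:
SELECT major FROM students GROUP BY major HAVING MIN(gpa) > (SELECT AVG(gpa) FROM students)

Result:
(no rows)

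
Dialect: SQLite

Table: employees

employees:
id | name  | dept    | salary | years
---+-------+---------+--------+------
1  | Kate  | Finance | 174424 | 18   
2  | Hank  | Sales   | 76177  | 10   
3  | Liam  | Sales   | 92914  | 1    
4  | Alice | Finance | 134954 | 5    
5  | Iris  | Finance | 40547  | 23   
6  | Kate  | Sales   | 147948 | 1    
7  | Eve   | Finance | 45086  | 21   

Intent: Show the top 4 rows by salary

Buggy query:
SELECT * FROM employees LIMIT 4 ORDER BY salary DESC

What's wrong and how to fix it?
Bug: LIMIT must come after ORDER BY

Fix: Sort with ORDER BY, then apply LIMIT

Corrected query:
SELECT * FROM employees ORDER BY salary DESC LIMIT 4

Result:
id | name  | dept    | salary | years
---+-------+---------+--------+------
1  | Kate  | Finance | 174424 | 18   
6  | Kate  | Sales   | 147948 | 1    
4  | Alice | Finance | 134954 | 5    
3  | Liam  | Sales   | 92914  | 1    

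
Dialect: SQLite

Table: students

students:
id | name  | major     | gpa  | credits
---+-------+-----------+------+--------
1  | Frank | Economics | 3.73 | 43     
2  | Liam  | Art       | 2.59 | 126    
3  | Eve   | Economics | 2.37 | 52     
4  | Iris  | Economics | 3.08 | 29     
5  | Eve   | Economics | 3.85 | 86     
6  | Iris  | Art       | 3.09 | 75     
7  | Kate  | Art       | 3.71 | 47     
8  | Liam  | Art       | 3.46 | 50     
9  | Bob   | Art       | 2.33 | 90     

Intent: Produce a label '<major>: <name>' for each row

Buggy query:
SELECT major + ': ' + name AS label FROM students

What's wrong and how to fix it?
Bug: SQLite uses || for string concatenation; + coerces text to numbers (yielding 0)

Fix: Replace + with || to concatenate text

Corrected query:
SELECT major || ': ' || name AS label FROM students

Result:
label           
----------------
Economics: Frank
Art: Liam       
Economics: Eve  
Economics: Iris 
Economics: Eve  
Art: Iris       
Art: Kate       
Art: Liam       
Art: Bob        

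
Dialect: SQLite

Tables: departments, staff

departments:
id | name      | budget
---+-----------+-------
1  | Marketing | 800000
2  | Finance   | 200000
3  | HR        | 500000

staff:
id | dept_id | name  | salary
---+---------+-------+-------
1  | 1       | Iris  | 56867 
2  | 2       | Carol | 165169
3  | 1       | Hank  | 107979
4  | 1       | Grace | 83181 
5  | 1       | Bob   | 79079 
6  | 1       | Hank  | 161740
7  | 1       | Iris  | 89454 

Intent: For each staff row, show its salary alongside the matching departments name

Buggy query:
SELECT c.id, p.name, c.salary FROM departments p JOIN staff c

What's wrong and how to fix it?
Bug: JOIN with no ON clause produces a cartesian product; every staff row pairs with every departments row

Fix: Specify the join condition linking the foreign key to the parent id

Corrected query:
SELECT c.id, p.name, c.salary FROM departments p JOIN staff c ON c.dept_id = p.id

Result:
id | name      | salary
---+-----------+-------
1  | Marketing | 56867 
2  | Finance   | 165169
3  | Marketing | 107979
4  | Marketing | 83181 
5  | Marketing | 79079 
6  | Marketing | 161740
7  | Marketing | 89454 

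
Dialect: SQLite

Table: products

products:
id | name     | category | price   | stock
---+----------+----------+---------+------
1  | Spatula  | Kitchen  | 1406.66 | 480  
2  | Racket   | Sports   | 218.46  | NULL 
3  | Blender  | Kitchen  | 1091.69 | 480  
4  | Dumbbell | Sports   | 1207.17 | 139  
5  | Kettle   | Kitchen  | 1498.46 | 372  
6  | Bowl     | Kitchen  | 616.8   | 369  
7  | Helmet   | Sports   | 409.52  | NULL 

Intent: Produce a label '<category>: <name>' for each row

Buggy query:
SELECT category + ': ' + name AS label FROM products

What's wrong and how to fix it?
Bug: SQLite uses || for string concatenation; + coerces text to numbers (yielding 0)

Fix: Use the || operator for string concatenation

Corrected query:
SELECT category || ': ' || name AS label FROM products

Result:
label           
----------------
Kitchen: Spatula
Sports: Racket  
Kitchen: Blender
Sports: Dumbbell
Kitchen: Kettle 
Kitchen: Bowl   
Sports: Helmet  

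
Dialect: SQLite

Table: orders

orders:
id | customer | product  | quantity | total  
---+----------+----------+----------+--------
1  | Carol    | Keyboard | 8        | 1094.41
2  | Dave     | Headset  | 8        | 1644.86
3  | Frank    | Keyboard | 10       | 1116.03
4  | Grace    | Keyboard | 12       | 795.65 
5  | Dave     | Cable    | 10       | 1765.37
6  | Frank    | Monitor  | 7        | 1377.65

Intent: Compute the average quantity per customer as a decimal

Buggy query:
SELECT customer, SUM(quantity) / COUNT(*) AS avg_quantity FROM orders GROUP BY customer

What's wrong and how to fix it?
Bug: Both operands are integers, so '/' performs integer division and truncates

Fix: Multiply by 1.0 (or CAST to REAL) to force floating-point division

Corrected query:
SELECT customer, SUM(quantity) * 1.0 / COUNT(*) AS avg_quantity FROM orders GROUP BY customer

Result:
customer | avg_quantity
---------+-------------
Carol    | 8           
Dave     | 9           
Frank    | 8.5         
Grace    | 12          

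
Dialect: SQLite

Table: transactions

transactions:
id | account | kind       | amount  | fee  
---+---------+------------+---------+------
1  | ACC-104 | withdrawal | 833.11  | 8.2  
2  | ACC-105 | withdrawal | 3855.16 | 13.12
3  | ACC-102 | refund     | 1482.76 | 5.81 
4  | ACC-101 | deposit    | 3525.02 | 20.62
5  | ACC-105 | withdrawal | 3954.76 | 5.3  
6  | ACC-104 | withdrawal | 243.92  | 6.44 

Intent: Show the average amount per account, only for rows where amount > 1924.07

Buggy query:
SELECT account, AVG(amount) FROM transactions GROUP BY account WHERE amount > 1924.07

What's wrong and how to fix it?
Bug: WHERE cannot follow GROUP BY

Fix: Place WHERE between FROM and GROUP BY

Corrected query:
SELECT account, AVG(amount) FROM transactions WHERE amount > 1924.07 GROUP BY account

Result:
account | AVG(amount)
--------+------------
ACC-101 | 3525.02    
ACC-105 | 3904.96    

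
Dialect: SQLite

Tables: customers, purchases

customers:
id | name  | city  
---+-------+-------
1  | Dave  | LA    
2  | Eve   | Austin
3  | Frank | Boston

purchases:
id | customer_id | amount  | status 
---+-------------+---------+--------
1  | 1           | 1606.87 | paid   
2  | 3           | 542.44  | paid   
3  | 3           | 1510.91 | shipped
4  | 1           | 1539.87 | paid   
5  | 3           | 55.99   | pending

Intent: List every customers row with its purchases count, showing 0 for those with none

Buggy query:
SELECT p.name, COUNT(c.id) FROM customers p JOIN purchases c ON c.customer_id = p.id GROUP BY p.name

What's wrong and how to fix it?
Bug: An inner join excludes parents with zero children

Fix: Switch to LEFT JOIN to retain unmatched parent rows

Corrected query:
SELECT p.name, COUNT(c.id) FROM customers p LEFT JOIN purchases c ON c.customer_id = p.id GROUP BY p.name

Result:
name  | COUNT(c.id)
------+------------
Dave  | 2          
Eve   | 0          
Frank | 3          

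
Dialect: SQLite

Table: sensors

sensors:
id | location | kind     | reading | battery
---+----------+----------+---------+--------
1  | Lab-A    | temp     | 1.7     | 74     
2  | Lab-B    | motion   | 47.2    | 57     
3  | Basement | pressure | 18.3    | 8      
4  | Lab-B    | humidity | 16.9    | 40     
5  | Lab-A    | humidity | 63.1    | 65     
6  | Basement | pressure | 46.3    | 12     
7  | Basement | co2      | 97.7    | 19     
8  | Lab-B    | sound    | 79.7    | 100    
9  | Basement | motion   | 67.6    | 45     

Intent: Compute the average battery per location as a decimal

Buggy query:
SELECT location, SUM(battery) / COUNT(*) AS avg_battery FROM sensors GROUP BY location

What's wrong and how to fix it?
Bug: Both operands are integers, so '/' performs integer division and truncates

Fix: Multiply by 1.0 (or CAST to REAL) to force floating-point division

Corrected query:
SELECT location, SUM(battery) * 1.0 / COUNT(*) AS avg_battery FROM sensors GROUP BY location

Result:
location | avg_battery
---------+------------
Basement | 21         
Lab-A    | 69.5       
Lab-B    | 65.666667  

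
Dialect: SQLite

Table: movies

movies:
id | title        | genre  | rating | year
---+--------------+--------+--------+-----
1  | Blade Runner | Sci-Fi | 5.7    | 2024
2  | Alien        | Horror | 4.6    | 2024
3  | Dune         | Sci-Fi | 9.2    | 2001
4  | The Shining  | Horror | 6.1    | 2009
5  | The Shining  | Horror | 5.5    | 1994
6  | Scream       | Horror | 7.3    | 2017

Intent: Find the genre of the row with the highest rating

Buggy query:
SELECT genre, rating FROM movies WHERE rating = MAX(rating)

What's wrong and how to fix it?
Bug: MAX(rating) is an aggregate and cannot be used directly in WHERE

Fix: Wrap MAX in a scalar subquery so WHERE compares against a single value

Corrected query:
SELECT genre, rating FROM movies WHERE rating = (SELECT MAX(rating) FROM movies)

Result:
genre  | rating
-------+-------
Sci-Fi | 9.2   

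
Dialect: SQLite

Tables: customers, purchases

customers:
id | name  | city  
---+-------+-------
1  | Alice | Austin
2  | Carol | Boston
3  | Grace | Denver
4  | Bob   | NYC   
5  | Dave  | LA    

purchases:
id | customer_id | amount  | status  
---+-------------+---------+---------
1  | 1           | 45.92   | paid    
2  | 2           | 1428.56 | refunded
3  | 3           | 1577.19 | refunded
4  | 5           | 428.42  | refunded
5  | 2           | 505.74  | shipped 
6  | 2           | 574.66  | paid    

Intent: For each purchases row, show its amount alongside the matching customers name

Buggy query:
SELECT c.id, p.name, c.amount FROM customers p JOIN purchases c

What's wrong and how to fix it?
Bug: Missing join condition: each purchases row is matched to all customers rows instead of just its own

Fix: Add ON c.customer_id = p.id to the JOIN

Corrected query:
SELECT c.id, p.name, c.amount FROM customers p JOIN purchases c ON c.customer_id = p.id

Result:
id | name  | amount 
---+-------+--------
1  | Alice | 45.92  
2  | Carol | 1428.56
3  | Grace | 1577.19
4  | Dave  | 428.42 
5  | Carol | 505.74 
6  | Carol | 574.66 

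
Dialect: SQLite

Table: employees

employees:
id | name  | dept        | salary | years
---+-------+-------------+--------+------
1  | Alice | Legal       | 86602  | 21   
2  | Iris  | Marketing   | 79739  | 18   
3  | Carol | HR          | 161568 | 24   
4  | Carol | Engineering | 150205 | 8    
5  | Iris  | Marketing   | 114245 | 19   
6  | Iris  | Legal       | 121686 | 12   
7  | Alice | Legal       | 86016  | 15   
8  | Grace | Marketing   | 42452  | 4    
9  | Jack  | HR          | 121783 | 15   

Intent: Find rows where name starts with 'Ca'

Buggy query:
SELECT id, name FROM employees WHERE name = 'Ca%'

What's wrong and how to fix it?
Bug: Wildcards only work with LIKE; '=' treats '%' as a literal character

Fix: Use LIKE for wildcard pattern matching

Corrected query:
SELECT id, name FROM employees WHERE name LIKE 'Ca%'

Result:
id | name 
---+------
3  | Carol
4  | Carol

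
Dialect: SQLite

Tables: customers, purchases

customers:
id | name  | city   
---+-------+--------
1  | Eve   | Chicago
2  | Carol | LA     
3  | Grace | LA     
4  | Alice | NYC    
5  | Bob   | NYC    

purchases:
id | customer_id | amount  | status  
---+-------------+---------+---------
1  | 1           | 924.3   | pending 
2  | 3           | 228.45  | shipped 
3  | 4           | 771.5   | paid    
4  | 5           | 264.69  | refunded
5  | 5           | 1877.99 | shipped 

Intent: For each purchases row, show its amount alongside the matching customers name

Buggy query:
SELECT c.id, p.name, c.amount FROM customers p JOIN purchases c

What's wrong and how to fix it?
Bug: Missing join condition: each purchases row is matched to all customers rows instead of just its own

Fix: Add ON c.customer_id = p.id to the JOIN

Corrected query:
SELECT c.id, p.name, c.amount FROM customers p JOIN purchases c ON c.customer_id = p.id

Result:
id | name  | amount 
---+-------+--------
1  | Eve   | 924.3  
2  | Grace | 228.45 
3  | Alice | 771.5  
4  | Bob   | 264.69 
5  | Bob   | 1877.99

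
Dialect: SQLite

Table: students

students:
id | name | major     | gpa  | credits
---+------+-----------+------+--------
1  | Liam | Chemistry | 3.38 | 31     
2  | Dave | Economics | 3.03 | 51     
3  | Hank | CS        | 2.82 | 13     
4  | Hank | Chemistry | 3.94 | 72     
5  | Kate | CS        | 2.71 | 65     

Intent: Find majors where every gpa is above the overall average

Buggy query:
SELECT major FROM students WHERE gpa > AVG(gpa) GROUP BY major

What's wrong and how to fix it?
Bug: AVG() is an aggregate; it can't sit directly in WHERE

Fix: Compute the overall average in a scalar subquery and compare each group's MIN against it in HAVING

Corrected query:
SELECT major FROM students GROUP BY major HAVING MIN(gpa) > (SELECT AVG(gpa) FROM students)

Result:
major    
---------
Chemistry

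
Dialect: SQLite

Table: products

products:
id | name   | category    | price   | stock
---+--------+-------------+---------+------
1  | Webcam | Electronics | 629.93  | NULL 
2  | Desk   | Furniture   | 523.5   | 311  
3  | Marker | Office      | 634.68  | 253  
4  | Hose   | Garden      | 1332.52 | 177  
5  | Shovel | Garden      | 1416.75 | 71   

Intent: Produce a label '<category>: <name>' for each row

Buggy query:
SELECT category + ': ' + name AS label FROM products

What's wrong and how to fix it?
Bug: '+' is numeric addition; on text columns SQLite converts them to 0 instead of concatenating

Fix: Use the || operator for string concatenation

Corrected query:
SELECT category || ': ' || name AS label FROM products

Result:
label              
-------------------
Electronics: Webcam
Furniture: Desk    
Office: Marker     
Garden: Hose       
Garden: Shovel     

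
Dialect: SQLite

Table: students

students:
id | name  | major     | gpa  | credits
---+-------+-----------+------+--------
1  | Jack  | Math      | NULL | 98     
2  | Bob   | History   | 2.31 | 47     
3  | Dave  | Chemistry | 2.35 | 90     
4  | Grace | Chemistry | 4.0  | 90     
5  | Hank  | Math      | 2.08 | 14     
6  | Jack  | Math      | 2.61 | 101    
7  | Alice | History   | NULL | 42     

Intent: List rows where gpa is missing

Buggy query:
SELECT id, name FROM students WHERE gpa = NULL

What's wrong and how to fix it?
Bug: '= NULL' is always unknown in SQL three-valued logic, so no rows match

Fix: Use IS NULL to test for NULL

Corrected query:
SELECT id, name FROM students WHERE gpa IS NULL

Result:
id | name 
---+------
1  | Jack 
7  | Alice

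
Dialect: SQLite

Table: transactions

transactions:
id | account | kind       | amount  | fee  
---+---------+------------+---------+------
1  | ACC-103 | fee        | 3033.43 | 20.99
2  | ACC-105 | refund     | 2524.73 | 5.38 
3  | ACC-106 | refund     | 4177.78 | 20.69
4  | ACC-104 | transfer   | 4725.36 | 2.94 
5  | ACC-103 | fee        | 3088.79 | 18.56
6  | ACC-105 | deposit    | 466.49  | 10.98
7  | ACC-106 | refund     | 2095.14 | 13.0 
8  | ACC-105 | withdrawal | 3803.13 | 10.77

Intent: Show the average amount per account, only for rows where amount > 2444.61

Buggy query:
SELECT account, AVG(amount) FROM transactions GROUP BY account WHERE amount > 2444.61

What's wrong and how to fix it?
Bug: Row-level WHERE must come before GROUP BY in the clause order

Fix: Place WHERE between FROM and GROUP BY

Corrected query:
SELECT account, AVG(amount) FROM transactions WHERE amount > 2444.61 GROUP BY account

Result:
account | AVG(amount)
--------+------------
ACC-103 | 3061.11    
ACC-104 | 4725.36    
ACC-105 | 3163.93    
ACC-106 | 4177.78    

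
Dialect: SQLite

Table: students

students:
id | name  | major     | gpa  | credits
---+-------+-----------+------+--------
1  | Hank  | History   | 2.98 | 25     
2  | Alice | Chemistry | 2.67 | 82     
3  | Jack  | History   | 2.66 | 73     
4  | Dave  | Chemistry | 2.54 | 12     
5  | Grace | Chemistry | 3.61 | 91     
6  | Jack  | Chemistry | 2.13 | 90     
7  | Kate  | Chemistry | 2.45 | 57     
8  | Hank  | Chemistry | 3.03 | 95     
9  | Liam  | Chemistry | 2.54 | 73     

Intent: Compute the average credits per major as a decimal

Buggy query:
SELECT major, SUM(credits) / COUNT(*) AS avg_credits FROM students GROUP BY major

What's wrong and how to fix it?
Bug: Both operands are integers, so '/' performs integer division and truncates

Fix: Multiply by 1.0 (or CAST to REAL) to force floating-point division

Corrected query:
SELECT major, SUM(credits) * 1.0 / COUNT(*) AS avg_credits FROM students GROUP BY major

Result:
major     | avg_credits
----------+------------
Chemistry | 71.428571  
History   | 49         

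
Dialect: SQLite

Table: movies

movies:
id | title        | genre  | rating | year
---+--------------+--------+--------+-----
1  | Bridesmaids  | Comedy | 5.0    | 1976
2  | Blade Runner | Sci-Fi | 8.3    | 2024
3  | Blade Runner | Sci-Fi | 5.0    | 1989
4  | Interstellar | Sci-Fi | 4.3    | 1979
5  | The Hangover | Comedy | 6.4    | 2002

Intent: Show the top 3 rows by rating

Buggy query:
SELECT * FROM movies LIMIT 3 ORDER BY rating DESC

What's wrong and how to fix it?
Bug: ORDER BY cannot follow LIMIT; LIMIT is the final clause

Fix: Swap the clauses: ORDER BY first, then LIMIT

Corrected query:
SELECT * FROM movies ORDER BY rating DESC LIMIT 3

Result:
id | title        | genre  | rating | year
---+--------------+--------+--------+-----
2  | Blade Runner | Sci-Fi | 8.3    | 2024
5  | The Hangover | Comedy | 6.4    | 2002
1  | Bridesmaids  | Comedy | 5      | 1976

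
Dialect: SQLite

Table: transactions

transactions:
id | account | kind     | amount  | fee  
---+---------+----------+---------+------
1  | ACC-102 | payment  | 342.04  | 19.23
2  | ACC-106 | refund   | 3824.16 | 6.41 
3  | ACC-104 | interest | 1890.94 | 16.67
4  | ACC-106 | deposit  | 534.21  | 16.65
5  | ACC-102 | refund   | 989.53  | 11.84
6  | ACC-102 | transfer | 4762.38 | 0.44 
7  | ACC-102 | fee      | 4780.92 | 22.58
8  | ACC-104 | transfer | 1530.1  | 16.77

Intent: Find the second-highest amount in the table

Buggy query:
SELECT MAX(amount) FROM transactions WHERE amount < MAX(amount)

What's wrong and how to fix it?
Bug: The inner MAX is an aggregate inside WHERE, which is not allowed

Fix: Put the inner MAX in a scalar subquery

Corrected query:
SELECT MAX(amount) FROM transactions WHERE amount < (SELECT MAX(amount) FROM transactions)

Result:
MAX(amount)
-----------
4762.38    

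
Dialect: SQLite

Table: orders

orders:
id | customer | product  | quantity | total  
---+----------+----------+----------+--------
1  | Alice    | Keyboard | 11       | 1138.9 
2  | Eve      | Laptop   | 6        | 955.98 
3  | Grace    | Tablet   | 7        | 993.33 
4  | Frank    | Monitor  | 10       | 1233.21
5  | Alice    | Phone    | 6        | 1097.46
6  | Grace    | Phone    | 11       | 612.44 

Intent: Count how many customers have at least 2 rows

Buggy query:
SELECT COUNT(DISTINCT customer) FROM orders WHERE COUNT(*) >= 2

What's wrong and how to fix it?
Bug: WHERE filters individual rows, not groups, so a group-level COUNT is invalid there

Fix: Use a subquery that GROUPs and filters with HAVING, then count its rows

Corrected query:
SELECT COUNT(*) FROM (SELECT customer FROM orders GROUP BY customer HAVING COUNT(*) >= 2)

Result:
COUNT(*)
--------
2       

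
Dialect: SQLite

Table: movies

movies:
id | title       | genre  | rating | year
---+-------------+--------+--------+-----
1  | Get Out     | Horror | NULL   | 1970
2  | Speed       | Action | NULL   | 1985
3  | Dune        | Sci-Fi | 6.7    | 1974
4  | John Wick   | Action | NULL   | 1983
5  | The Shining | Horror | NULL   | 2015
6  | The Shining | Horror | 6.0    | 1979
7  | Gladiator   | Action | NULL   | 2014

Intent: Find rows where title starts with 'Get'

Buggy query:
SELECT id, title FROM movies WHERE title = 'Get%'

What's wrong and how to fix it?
Bug: '=' compares the literal string including the % character; pattern matching needs LIKE

Fix: Use LIKE for wildcard pattern matching

Corrected query:
SELECT id, title FROM movies WHERE title LIKE 'Get%'

Result:
id | title  
---+--------
1  | Get Out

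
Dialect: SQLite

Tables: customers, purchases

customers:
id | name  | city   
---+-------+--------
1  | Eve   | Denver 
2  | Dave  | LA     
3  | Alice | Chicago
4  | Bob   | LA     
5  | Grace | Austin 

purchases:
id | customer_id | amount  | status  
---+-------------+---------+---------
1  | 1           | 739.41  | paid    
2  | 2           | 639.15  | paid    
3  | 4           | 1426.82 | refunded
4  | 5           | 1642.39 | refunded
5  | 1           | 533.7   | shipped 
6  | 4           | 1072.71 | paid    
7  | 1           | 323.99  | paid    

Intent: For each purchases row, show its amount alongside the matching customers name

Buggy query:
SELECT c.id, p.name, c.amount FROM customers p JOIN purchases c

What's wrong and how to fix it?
Bug: JOIN with no ON clause produces a cartesian product; every purchases row pairs with every customers row

Fix: Specify the join condition linking the foreign key to the parent id

Corrected query:
SELECT c.id, p.name, c.amount FROM customers p JOIN purchases c ON c.customer_id = p.id

Result:
id | name  | amount 
---+-------+--------
1  | Eve   | 739.41 
2  | Dave  | 639.15 
3  | Bob   | 1426.82
4  | Grace | 1642.39
5  | Eve   | 533.7  
6  | Bob   | 1072.71
7  | Eve   | 323.99 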